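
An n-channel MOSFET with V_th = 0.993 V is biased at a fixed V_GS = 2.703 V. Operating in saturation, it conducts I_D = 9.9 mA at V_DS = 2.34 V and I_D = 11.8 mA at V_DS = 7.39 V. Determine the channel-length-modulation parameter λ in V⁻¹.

With V_GS fixed, I_D ∝ (1 + λ V_DS) in saturation, so I_D2/I_D1 = (1 + λ V_DS2)/(1 + λ V_DS1).
11.8/9.9 = 1.192 = (1 + 7.39 λ)/(1 + 2.34 λ).
Solving: λ (I_D1 V_DS2 − I_D2 V_DS1) = I_D2 − I_D1, so λ = (11.8 − 9.9) / (9.9 × 7.39 − 11.8 × 2.34) = 1.9 / 45.5 = 0.0417 V⁻¹.

λ = 0.0417 V⁻¹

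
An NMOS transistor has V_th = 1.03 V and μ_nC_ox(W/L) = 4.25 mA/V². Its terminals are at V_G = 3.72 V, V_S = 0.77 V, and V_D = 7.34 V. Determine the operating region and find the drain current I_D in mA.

V_GS = V_G − V_S = 3.72 − 0.77 = 2.95 V; V_DS = V_D − V_S = 7.34 − 0.77 = 6.57 V.
V_ov = V_GS − V_th = 2.95 − 1.03 = 1.92 V.
Since V_DS = 6.57 V ≥ V_ov = 1.92 V, the device is in saturation.
I_D = ½ k_n V_ov² = 0.5 × 4.25 × 1.92² = 7.83 mA.

Saturation; I_D = 7.83 mA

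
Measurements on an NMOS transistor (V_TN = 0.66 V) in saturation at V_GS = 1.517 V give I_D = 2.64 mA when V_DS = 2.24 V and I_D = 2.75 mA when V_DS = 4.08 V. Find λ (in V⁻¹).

With V_GS fixed, I_D ∝ (1 + λ V_DS) in saturation, so I_D2/I_D1 = (1 + λ V_DS2)/(1 + λ V_DS1).
2.75/2.64 = 1.042 = (1 + 4.08 λ)/(1 + 2.24 λ).
Solving: λ (I_D1 V_DS2 − I_D2 V_DS1) = I_D2 − I_D1, so λ = (2.75 − 2.64) / (2.64 × 4.08 − 2.75 × 2.24) = 0.11 / 4.61 = 0.0239 V⁻¹.

λ = 0.0239 V⁻¹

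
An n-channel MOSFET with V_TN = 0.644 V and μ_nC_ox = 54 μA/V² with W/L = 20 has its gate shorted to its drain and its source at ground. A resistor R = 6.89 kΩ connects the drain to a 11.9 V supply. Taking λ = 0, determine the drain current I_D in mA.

With gate tied to drain, V_GS = V_DS ≥ V_GS − V_TN, so the device is in saturation.
k_n = μ_nC_ox · (W/L) = 1.08 mA/V².
KCL at the drain: ½ k_n (V_GS − V_TN)² = (V_DD − V_GS)/R.
Let x = V_GS − 0.644. Then 3.72 x² + x − 11.26 = 0, giving x = 1.61 V (positive root), so V_GS = 2.25 V.
I_D = (V_DD − V_GS)/R = (11.9 − 2.25) / 6.89 = 1.4 mA.

I_D = 1.40 mA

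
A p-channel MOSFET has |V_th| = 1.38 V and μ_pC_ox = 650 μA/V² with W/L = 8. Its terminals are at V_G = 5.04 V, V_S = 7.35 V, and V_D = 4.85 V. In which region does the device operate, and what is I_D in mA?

Saturation; I_D = 2.25 mA

V_SG = V_S − V_G = 7.35 − 5.04 = 2.31 V; V_SD = V_S − V_D = 7.35 − 4.85 = 2.5 V.
k_p = μ_pC_ox · (W/L) = 5.2 mA/V².
V_ov = V_SG − |V_th| = 2.31 − 1.38 = 0.93 V.
Since V_SD = 2.5 V ≥ V_ov = 0.93 V, the device is in saturation.
I_D = ½ k_p V_ov² = 0.5 × 5.2 × 0.93² = 2.25 mA.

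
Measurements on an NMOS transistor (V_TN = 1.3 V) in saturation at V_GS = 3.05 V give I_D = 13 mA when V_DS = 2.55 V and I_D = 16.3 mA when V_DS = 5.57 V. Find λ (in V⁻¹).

λ = 0.107 V⁻¹

With V_GS fixed, I_D ∝ (1 + λ V_DS) in saturation, so I_D2/I_D1 = (1 + λ V_DS2)/(1 + λ V_DS1).
16.3/13 = 1.254 = (1 + 5.57 λ)/(1 + 2.55 λ).
Solving: λ (I_D1 V_DS2 − I_D2 V_DS1) = I_D2 − I_D1, so λ = (16.3 − 13) / (13 × 5.57 − 16.3 × 2.55) = 3.3 / 30.8 = 0.107 V⁻¹.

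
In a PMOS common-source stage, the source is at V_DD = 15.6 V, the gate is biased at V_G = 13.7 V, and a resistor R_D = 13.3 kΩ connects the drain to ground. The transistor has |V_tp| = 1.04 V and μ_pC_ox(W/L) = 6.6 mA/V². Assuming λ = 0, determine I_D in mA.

V_SG = V_DD − V_G = 15.6 − 13.7 = 1.9 V, so V_ov = 1.9 − 1.04 = 0.86 V.
Assume saturation: I_D = ½ k_p V_ov² = 0.5 × 6.6 × 0.86² = 2.44 mA, giving V_SD = V_DD − I_D R_D = 15.6 − 2.44 × 13.3 = -16.9 V.
But -16.9 V < V_ov = 0.86 V, so the device is actually in triode.
In triode I_D = k_p[V_ov V_SD − ½ V_SD²] and I_D = (V_DD − V_SD)/R_D. Equating: 43.9 V_SD² − 76.49 V_SD + 15.6 = 0, giving V_SD = 0.236 V (the root below V_ov).
I_D = (15.6 − 0.236) / 13.3 = 1.16 mA.

I_D = 1.16 mA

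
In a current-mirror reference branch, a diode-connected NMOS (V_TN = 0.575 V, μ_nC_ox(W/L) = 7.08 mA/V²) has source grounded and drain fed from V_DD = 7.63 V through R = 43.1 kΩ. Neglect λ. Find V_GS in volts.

V_GS = 0.787 V

With gate tied to drain, V_GS = V_DS ≥ V_GS − V_TN, so the device is in saturation.
KCL at the drain: ½ k_n (V_GS − V_TN)² = (V_DD − V_GS)/R.
Let x = V_GS − 0.575. Then 153 x² + x − 7.055 = 0, giving x = 0.212 V (positive root), so V_GS = 0.787 V.
I_D = (V_DD − V_GS)/R = (7.63 − 0.787) / 43.1 = 0.159 mA.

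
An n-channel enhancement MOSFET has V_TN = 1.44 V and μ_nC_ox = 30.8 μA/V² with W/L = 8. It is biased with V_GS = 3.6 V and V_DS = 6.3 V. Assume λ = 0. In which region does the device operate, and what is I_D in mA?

k_n = μ_nC_ox · (W/L) = 0.2464 mA/V².
V_ov = V_GS − V_TN = 3.6 − 1.44 = 2.16 V.
Since V_DS = 6.3 V ≥ V_ov = 2.16 V, the device is in saturation.
I_D = ½ k_n V_ov² = 0.5 × 0.2464 × 2.16² = 0.575 mA.

Saturation; I_D = 0.575 mA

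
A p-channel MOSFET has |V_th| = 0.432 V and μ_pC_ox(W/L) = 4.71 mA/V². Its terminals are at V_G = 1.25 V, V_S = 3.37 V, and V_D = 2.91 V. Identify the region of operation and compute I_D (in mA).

Triode; I_D = 3.16 mA

V_SG = V_S − V_G = 3.37 − 1.25 = 2.12 V; V_SD = V_S − V_D = 3.37 − 2.91 = 0.46 V.
V_ov = V_SG − |V_th| = 2.12 − 0.432 = 1.69 V.
Since V_SD = 0.46 V < V_ov = 1.69 V, the device is in the triode region.
I_D = k_p [V_ov · V_SD − ½ V_SD²] = 4.71 × [1.69 × 0.46 − 0.5 × 0.46²] = 3.16 mA.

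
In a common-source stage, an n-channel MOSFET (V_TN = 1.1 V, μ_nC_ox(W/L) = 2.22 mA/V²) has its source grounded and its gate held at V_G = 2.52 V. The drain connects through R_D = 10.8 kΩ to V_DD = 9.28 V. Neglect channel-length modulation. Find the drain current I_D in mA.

I_D = 0.832 mA

V_GS = V_G = 2.52 V, so V_ov = 2.52 − 1.1 = 1.42 V.
Assume saturation: I_D = ½ k_n V_ov² = 0.5 × 2.22 × 1.42² = 2.24 mA, giving V_DS = V_DD − I_D R_D = 9.28 − 2.24 × 10.8 = -14.9 V.
But -14.9 V < V_ov = 1.42 V, so the device is actually in triode.
In triode I_D = k_n[V_ov V_DS − ½ V_DS²] and I_D = (V_DD − V_DS)/R_D. Equating: 12 V_DS² − 35.05 V_DS + 9.28 = 0, giving V_DS = 0.294 V (the root below V_ov).
I_D = (9.28 − 0.294) / 10.8 = 0.832 mA.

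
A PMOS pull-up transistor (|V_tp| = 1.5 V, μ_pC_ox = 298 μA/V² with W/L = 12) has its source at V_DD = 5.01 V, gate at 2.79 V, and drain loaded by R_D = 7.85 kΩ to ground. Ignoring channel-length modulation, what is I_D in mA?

I_D = 0.601 mA

V_SG = V_DD − V_G = 5.01 − 2.79 = 2.22 V, so V_ov = 2.22 − 1.5 = 0.72 V.
k_p = μ_pC_ox · (W/L) = 3.576 mA/V².
Assume saturation: I_D = ½ k_p V_ov² = 0.5 × 3.576 × 0.72² = 0.927 mA, giving V_SD = V_DD − I_D R_D = 5.01 − 0.927 × 7.85 = -2.27 V.
But -2.27 V < V_ov = 0.72 V, so the device is actually in triode.
In triode I_D = k_p[V_ov V_SD − ½ V_SD²] and I_D = (V_DD − V_SD)/R_D. Equating: 14 V_SD² − 21.21 V_SD + 5.01 = 0, giving V_SD = 0.293 V (the root below V_ov).
I_D = (5.01 − 0.293) / 7.85 = 0.601 mA.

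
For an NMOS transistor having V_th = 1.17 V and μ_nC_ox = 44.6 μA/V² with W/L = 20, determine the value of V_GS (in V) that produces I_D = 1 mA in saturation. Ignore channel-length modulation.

k_n = μ_nC_ox · (W/L) = 0.892 mA/V².
In saturation I_D = ½ k_n (V_GS − V_th)², so V_GS − V_th = √(2 I_D / k_n) = √(2 × 1 / 0.892) = 1.5 V.
V_GS = 1.17 + 1.5 = 2.67 V.

V_GS = 2.67 V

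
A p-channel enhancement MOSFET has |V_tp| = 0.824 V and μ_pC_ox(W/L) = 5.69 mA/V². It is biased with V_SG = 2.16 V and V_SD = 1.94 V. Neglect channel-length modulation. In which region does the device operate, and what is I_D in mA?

Saturation; I_D = 5.08 mA

V_ov = V_SG − |V_tp| = 2.16 − 0.824 = 1.34 V.
Since V_SD = 1.94 V ≥ V_ov = 1.34 V, the device is in saturation.
I_D = ½ k_p V_ov² = 0.5 × 5.69 × 1.34² = 5.08 mA.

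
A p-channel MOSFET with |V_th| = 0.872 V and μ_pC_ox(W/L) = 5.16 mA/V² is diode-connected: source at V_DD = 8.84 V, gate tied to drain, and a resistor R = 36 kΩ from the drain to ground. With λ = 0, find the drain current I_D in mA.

I_D = 0.213 mA

With gate tied to drain, V_SG = V_SD ≥ V_SG − |V_th|, so the device is in saturation.
KCL at the drain: ½ k_p (V_SG − |V_th|)² = (V_DD − V_SG)/R.
Let x = V_SG − 0.872. Then 92.9 x² + x − 7.968 = 0, giving x = 0.288 V (positive root), so V_SG = 1.16 V.
I_D = (V_DD − V_SG)/R = (8.84 − 1.16) / 36 = 0.213 mA.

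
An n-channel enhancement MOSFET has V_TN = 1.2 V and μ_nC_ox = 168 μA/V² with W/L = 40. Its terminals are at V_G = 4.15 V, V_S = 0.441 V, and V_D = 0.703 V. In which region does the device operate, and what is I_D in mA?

V_GS = V_G − V_S = 4.15 − 0.441 = 3.71 V; V_DS = V_D − V_S = 0.703 − 0.441 = 0.262 V.
k_n = μ_nC_ox · (W/L) = 6.72 mA/V².
V_ov = V_GS − V_TN = 3.71 − 1.2 = 2.51 V.
Since V_DS = 0.262 V < V_ov = 2.51 V, the device is in the triode region.
I_D = k_n [V_ov · V_DS − ½ V_DS²] = 6.72 × [2.51 × 0.262 − 0.5 × 0.262²] = 4.19 mA.

Triode; I_D = 4.19 mA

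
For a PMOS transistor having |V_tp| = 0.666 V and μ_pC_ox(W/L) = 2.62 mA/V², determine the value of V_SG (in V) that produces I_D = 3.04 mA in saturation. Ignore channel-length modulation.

V_SG = 2.19 V

In saturation I_D = ½ k_p (V_SG − |V_tp|)², so V_SG − |V_tp| = √(2 I_D / k_p) = √(2 × 3.04 / 2.62) = 1.52 V.
V_SG = 0.666 + 1.52 = 2.19 V.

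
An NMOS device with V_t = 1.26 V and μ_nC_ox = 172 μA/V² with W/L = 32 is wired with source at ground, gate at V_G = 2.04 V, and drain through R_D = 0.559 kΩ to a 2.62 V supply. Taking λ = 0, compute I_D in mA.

I_D = 1.67 mA

V_GS = V_G = 2.04 V, so V_ov = 2.04 − 1.26 = 0.78 V.
k_n = μ_nC_ox · (W/L) = 5.504 mA/V².
Assume saturation: I_D = ½ k_n V_ov² = 0.5 × 5.504 × 0.78² = 1.67 mA, giving V_DS = V_DD − I_D R_D = 2.62 − 1.67 × 0.559 = 1.68 V.
V_DS = 1.68 V ≥ V_ov = 0.78 V, confirming saturation.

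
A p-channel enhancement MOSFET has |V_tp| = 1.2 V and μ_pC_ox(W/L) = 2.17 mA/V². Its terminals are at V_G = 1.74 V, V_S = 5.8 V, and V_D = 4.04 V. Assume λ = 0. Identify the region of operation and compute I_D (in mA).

V_SG = V_S − V_G = 5.8 − 1.74 = 4.06 V; V_SD = V_S − V_D = 5.8 − 4.04 = 1.76 V.
V_ov = V_SG − |V_tp| = 4.06 − 1.2 = 2.86 V.
Since V_SD = 1.76 V < V_ov = 2.86 V, the device is in the triode region.
I_D = k_p [V_ov · V_SD − ½ V_SD²] = 2.17 × [2.86 × 1.76 − 0.5 × 1.76²] = 7.56 mA.

Triode; I_D = 7.56 mA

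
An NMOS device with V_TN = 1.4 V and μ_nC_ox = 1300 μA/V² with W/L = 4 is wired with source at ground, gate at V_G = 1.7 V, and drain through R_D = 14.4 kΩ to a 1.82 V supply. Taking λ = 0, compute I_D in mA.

I_D = 0.120 mA

V_GS = V_G = 1.7 V, so V_ov = 1.7 − 1.4 = 0.3 V.
k_n = μ_nC_ox · (W/L) = 5.2 mA/V².
Assume saturation: I_D = ½ k_n V_ov² = 0.5 × 5.2 × 0.3² = 0.234 mA, giving V_DS = V_DD − I_D R_D = 1.82 − 0.234 × 14.4 = -1.55 V.
But -1.55 V < V_ov = 0.3 V, so the device is actually in triode.
In triode I_D = k_n[V_ov V_DS − ½ V_DS²] and I_D = (V_DD − V_DS)/R_D. Equating: 37.4 V_DS² − 23.46 V_DS + 1.82 = 0, giving V_DS = 0.0907 V (the root below V_ov).
I_D = (1.82 − 0.0907) / 14.4 = 0.12 mA.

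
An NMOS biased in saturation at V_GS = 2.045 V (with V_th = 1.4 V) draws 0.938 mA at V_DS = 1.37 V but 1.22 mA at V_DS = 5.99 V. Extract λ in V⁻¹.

λ = 0.0714 V⁻¹

With V_GS fixed, I_D ∝ (1 + λ V_DS) in saturation, so I_D2/I_D1 = (1 + λ V_DS2)/(1 + λ V_DS1).
1.22/0.938 = 1.301 = (1 + 5.99 λ)/(1 + 1.37 λ).
Solving: λ (I_D1 V_DS2 − I_D2 V_DS1) = I_D2 − I_D1, so λ = (1.22 − 0.938) / (0.938 × 5.99 − 1.22 × 1.37) = 0.282 / 3.95 = 0.0714 V⁻¹.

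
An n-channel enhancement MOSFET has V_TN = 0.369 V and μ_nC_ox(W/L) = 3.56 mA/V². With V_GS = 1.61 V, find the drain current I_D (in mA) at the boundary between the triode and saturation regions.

At the boundary V_DS = V_ov = V_GS − V_TN = 1.61 − 0.369 = 1.24 V.
I_D = ½ k_n V_ov² = 0.5 × 3.56 × 1.24² = 2.74 mA.

I_D = 2.74 mA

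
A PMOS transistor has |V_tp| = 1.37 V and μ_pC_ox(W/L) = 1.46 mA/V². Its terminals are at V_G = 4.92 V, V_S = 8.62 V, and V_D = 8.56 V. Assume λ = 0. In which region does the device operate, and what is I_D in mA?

Triode; I_D = 0.201 mA

V_SG = V_S − V_G = 8.62 − 4.92 = 3.7 V; V_SD = V_S − V_D = 8.62 − 8.56 = 0.06 V.
V_ov = V_SG − |V_tp| = 3.7 − 1.37 = 2.33 V.
Since V_SD = 0.06 V < V_ov = 2.33 V, the device is in the triode region.
I_D = k_p [V_ov · V_SD − ½ V_SD²] = 1.46 × [2.33 × 0.06 − 0.5 × 0.06²] = 0.201 mA.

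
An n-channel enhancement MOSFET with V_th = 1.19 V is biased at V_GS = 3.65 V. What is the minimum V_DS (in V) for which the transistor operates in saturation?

V_DS,sat = 2.46 V

The boundary between triode and saturation is V_DS = V_GS − V_th = V_ov.
V_ov = 3.65 − 1.19 = 2.46 V.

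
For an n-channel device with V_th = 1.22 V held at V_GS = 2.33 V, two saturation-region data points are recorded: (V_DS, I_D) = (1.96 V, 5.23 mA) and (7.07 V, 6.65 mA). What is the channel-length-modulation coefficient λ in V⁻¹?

With V_GS fixed, I_D ∝ (1 + λ V_DS) in saturation, so I_D2/I_D1 = (1 + λ V_DS2)/(1 + λ V_DS1).
6.65/5.23 = 1.272 = (1 + 7.07 λ)/(1 + 1.96 λ).
Solving: λ (I_D1 V_DS2 − I_D2 V_DS1) = I_D2 − I_D1, so λ = (6.65 − 5.23) / (5.23 × 7.07 − 6.65 × 1.96) = 1.42 / 23.9 = 0.0593 V⁻¹.

λ = 0.0593 V⁻¹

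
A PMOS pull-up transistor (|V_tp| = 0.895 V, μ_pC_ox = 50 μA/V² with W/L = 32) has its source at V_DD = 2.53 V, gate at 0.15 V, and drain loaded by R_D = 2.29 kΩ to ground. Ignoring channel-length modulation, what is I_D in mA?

V_SG = V_DD − V_G = 2.53 − 0.15 = 2.38 V, so V_ov = 2.38 − 0.895 = 1.48 V.
k_p = μ_pC_ox · (W/L) = 1.6 mA/V².
Assume saturation: I_D = ½ k_p V_ov² = 0.5 × 1.6 × 1.48² = 1.76 mA, giving V_SD = V_DD − I_D R_D = 2.53 − 1.76 × 2.29 = -1.51 V.
But -1.51 V < V_ov = 1.48 V, so the device is actually in triode.
In triode I_D = k_p[V_ov V_SD − ½ V_SD²] and I_D = (V_DD − V_SD)/R_D. Equating: 1.83 V_SD² − 6.441 V_SD + 2.53 = 0, giving V_SD = 0.451 V (the root below V_ov).
I_D = (2.53 − 0.451) / 2.29 = 0.908 mA.

I_D = 0.908 mA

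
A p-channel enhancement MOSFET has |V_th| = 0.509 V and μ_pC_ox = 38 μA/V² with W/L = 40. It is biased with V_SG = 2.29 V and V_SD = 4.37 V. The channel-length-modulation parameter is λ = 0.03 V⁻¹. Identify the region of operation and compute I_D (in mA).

k_p = μ_pC_ox · (W/L) = 1.52 mA/V².
V_ov = V_SG − |V_th| = 2.29 − 0.509 = 1.78 V.
Since V_SD = 4.37 V ≥ V_ov = 1.78 V, the device is in saturation.
I_D = ½ k_p V_ov² (1 + λ V_SD) = 0.5 × 1.52 × 1.78² × (1 + 0.03 × 4.37) = 2.73 mA.

Saturation; I_D = 2.73 mA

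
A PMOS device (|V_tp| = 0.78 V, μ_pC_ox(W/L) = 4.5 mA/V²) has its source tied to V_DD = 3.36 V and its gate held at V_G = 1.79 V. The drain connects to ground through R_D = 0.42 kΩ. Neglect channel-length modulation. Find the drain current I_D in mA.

I_D = 1.40 mA

V_SG = V_DD − V_G = 3.36 − 1.79 = 1.57 V, so V_ov = 1.57 − 0.78 = 0.79 V.
Assume saturation: I_D = ½ k_p V_ov² = 0.5 × 4.5 × 0.79² = 1.4 mA, giving V_SD = V_DD − I_D R_D = 3.36 − 1.4 × 0.42 = 2.77 V.
V_SD = 2.77 V ≥ V_ov = 0.79 V, confirming saturation.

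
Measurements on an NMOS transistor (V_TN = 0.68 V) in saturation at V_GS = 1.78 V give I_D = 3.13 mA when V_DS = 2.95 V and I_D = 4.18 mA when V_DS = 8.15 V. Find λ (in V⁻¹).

λ = 0.0797 V⁻¹

With V_GS fixed, I_D ∝ (1 + λ V_DS) in saturation, so I_D2/I_D1 = (1 + λ V_DS2)/(1 + λ V_DS1).
4.18/3.13 = 1.335 = (1 + 8.15 λ)/(1 + 2.95 λ).
Solving: λ (I_D1 V_DS2 − I_D2 V_DS1) = I_D2 − I_D1, so λ = (4.18 − 3.13) / (3.13 × 8.15 − 4.18 × 2.95) = 1.05 / 13.2 = 0.0797 V⁻¹.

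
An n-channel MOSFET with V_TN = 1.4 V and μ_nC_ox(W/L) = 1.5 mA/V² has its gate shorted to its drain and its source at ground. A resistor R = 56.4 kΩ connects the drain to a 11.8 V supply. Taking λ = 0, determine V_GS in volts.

V_GS = 1.88 V

With gate tied to drain, V_GS = V_DS ≥ V_GS − V_TN, so the device is in saturation.
KCL at the drain: ½ k_n (V_GS − V_TN)² = (V_DD − V_GS)/R.
Let x = V_GS − 1.4. Then 42.3 x² + x − 10.4 = 0, giving x = 0.484 V (positive root), so V_GS = 1.88 V.
I_D = (V_DD − V_GS)/R = (11.8 − 1.88) / 56.4 = 0.176 mA.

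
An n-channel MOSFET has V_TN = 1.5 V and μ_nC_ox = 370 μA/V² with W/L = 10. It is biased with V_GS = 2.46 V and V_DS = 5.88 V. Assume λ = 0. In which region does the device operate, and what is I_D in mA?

k_n = μ_nC_ox · (W/L) = 3.7 mA/V².
V_ov = V_GS − V_TN = 2.46 − 1.5 = 0.96 V.
Since V_DS = 5.88 V ≥ V_ov = 0.96 V, the device is in saturation.
I_D = ½ k_n V_ov² = 0.5 × 3.7 × 0.96² = 1.7 mA.

Saturation; I_D = 1.70 mA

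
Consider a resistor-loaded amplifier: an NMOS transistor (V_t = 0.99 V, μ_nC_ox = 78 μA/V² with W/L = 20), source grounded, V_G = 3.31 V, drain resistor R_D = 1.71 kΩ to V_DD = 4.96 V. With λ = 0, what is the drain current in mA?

V_GS = V_G = 3.31 V, so V_ov = 3.31 − 0.99 = 2.32 V.
k_n = μ_nC_ox · (W/L) = 1.56 mA/V².
Assume saturation: I_D = ½ k_n V_ov² = 0.5 × 1.56 × 2.32² = 4.2 mA, giving V_DS = V_DD − I_D R_D = 4.96 − 4.2 × 1.71 = -2.22 V.
But -2.22 V < V_ov = 2.32 V, so the device is actually in triode.
In triode I_D = k_n[V_ov V_DS − ½ V_DS²] and I_D = (V_DD − V_DS)/R_D. Equating: 1.33 V_DS² − 7.189 V_DS + 4.96 = 0, giving V_DS = 0.812 V (the root below V_ov).
I_D = (4.96 − 0.812) / 1.71 = 2.43 mA.

I_D = 2.43 mA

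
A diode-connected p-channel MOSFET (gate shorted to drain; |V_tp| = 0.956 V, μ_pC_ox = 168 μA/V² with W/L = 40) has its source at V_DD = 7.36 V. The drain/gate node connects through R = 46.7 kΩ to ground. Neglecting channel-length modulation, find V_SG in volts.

V_SG = 1.15 V

With gate tied to drain, V_SG = V_SD ≥ V_SG − |V_tp|, so the device is in saturation.
k_p = μ_pC_ox · (W/L) = 6.72 mA/V².
KCL at the drain: ½ k_p (V_SG − |V_tp|)² = (V_DD − V_SG)/R.
Let x = V_SG − 0.956. Then 157 x² + x − 6.404 = 0, giving x = 0.199 V (positive root), so V_SG = 1.15 V.
I_D = (V_DD − V_SG)/R = (7.36 − 1.15) / 46.7 = 0.133 mA.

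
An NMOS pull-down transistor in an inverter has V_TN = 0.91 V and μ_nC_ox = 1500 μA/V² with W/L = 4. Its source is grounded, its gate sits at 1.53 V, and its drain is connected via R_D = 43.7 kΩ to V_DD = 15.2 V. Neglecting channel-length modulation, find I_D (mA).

V_GS = V_G = 1.53 V, so V_ov = 1.53 − 0.91 = 0.62 V.
k_n = μ_nC_ox · (W/L) = 6 mA/V².
Assume saturation: I_D = ½ k_n V_ov² = 0.5 × 6 × 0.62² = 1.15 mA, giving V_DS = V_DD − I_D R_D = 15.2 − 1.15 × 43.7 = -35.2 V.
But -35.2 V < V_ov = 0.62 V, so the device is actually in triode.
In triode I_D = k_n[V_ov V_DS − ½ V_DS²] and I_D = (V_DD − V_DS)/R_D. Equating: 131 V_DS² − 163.6 V_DS + 15.2 = 0, giving V_DS = 0.101 V (the root below V_ov).
I_D = (15.2 − 0.101) / 43.7 = 0.346 mA.

I_D = 0.346 mA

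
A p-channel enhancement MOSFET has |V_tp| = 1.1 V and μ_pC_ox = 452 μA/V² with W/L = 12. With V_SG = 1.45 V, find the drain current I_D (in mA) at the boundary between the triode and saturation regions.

At the boundary V_SD = V_ov = V_SG − |V_tp| = 1.45 − 1.1 = 0.35 V.
k_p = μ_pC_ox · (W/L) = 5.424 mA/V².
I_D = ½ k_p V_ov² = 0.5 × 5.424 × 0.35² = 0.332 mA.

I_D = 0.332 mA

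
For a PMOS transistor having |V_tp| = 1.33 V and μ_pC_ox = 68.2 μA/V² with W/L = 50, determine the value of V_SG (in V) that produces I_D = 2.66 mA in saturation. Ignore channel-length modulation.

k_p = μ_pC_ox · (W/L) = 3.41 mA/V².
In saturation I_D = ½ k_p (V_SG − |V_tp|)², so V_SG − |V_tp| = √(2 I_D / k_p) = √(2 × 2.66 / 3.41) = 1.25 V.
V_SG = 1.33 + 1.25 = 2.58 V.

V_SG = 2.58 V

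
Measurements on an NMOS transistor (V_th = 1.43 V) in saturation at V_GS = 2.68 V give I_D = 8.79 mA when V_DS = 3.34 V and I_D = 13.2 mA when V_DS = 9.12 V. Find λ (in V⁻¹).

λ = 0.122 V⁻¹

With V_GS fixed, I_D ∝ (1 + λ V_DS) in saturation, so I_D2/I_D1 = (1 + λ V_DS2)/(1 + λ V_DS1).
13.2/8.79 = 1.502 = (1 + 9.12 λ)/(1 + 3.34 λ).
Solving: λ (I_D1 V_DS2 − I_D2 V_DS1) = I_D2 − I_D1, so λ = (13.2 − 8.79) / (8.79 × 9.12 − 13.2 × 3.34) = 4.41 / 36.1 = 0.122 V⁻¹.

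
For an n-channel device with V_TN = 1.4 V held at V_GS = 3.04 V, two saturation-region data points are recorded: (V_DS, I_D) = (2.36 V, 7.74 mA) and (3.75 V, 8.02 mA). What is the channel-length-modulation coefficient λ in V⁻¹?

λ = 0.0277 V⁻¹

With V_GS fixed, I_D ∝ (1 + λ V_DS) in saturation, so I_D2/I_D1 = (1 + λ V_DS2)/(1 + λ V_DS1).
8.02/7.74 = 1.036 = (1 + 3.75 λ)/(1 + 2.36 λ).
Solving: λ (I_D1 V_DS2 − I_D2 V_DS1) = I_D2 − I_D1, so λ = (8.02 − 7.74) / (7.74 × 3.75 − 8.02 × 2.36) = 0.28 / 10.1 = 0.0277 V⁻¹.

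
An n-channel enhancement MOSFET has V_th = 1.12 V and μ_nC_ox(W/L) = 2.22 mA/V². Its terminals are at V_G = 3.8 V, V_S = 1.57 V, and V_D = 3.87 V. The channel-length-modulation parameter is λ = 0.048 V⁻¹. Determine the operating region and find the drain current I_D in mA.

V_GS = V_G − V_S = 3.8 − 1.57 = 2.23 V; V_DS = V_D − V_S = 3.87 − 1.57 = 2.3 V.
V_ov = V_GS − V_th = 2.23 − 1.12 = 1.11 V.
Since V_DS = 2.3 V ≥ V_ov = 1.11 V, the device is in saturation.
I_D = ½ k_n V_ov² (1 + λ V_DS) = 0.5 × 2.22 × 1.11² × (1 + 0.048 × 2.3) = 1.52 mA.

Saturation; I_D = 1.52 mA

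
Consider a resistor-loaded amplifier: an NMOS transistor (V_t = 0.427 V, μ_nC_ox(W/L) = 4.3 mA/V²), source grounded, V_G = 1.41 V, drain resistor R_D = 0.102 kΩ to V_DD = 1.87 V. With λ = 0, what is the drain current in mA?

I_D = 2.08 mA

V_GS = V_G = 1.41 V, so V_ov = 1.41 − 0.427 = 0.983 V.
Assume saturation: I_D = ½ k_n V_ov² = 0.5 × 4.3 × 0.983² = 2.08 mA, giving V_DS = V_DD − I_D R_D = 1.87 − 2.08 × 0.102 = 1.66 V.
V_DS = 1.66 V ≥ V_ov = 0.983 V, confirming saturation.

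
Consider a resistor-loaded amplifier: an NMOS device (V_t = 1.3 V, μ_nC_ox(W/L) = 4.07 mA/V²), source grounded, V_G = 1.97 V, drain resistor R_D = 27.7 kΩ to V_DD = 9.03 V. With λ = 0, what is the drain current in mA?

I_D = 0.321 mA

V_GS = V_G = 1.97 V, so V_ov = 1.97 − 1.3 = 0.67 V.
Assume saturation: I_D = ½ k_n V_ov² = 0.5 × 4.07 × 0.67² = 0.914 mA, giving V_DS = V_DD − I_D R_D = 9.03 − 0.914 × 27.7 = -16.3 V.
But -16.3 V < V_ov = 0.67 V, so the device is actually in triode.
In triode I_D = k_n[V_ov V_DS − ½ V_DS²] and I_D = (V_DD − V_DS)/R_D. Equating: 56.4 V_DS² − 76.54 V_DS + 9.03 = 0, giving V_DS = 0.131 V (the root below V_ov).
I_D = (9.03 − 0.131) / 27.7 = 0.321 mA.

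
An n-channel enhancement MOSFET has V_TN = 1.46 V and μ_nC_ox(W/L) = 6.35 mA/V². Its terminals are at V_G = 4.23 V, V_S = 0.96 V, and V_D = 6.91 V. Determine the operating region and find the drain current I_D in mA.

Saturation; I_D = 10.4 mA

V_GS = V_G − V_S = 4.23 − 0.96 = 3.27 V; V_DS = V_D − V_S = 6.91 − 0.96 = 5.95 V.
V_ov = V_GS − V_TN = 3.27 − 1.46 = 1.81 V.
Since V_DS = 5.95 V ≥ V_ov = 1.81 V, the device is in saturation.
I_D = ½ k_n V_ov² = 0.5 × 6.35 × 1.81² = 10.4 mA.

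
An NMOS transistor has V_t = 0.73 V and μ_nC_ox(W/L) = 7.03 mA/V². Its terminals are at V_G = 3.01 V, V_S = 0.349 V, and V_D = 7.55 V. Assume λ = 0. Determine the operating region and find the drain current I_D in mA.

Saturation; I_D = 13.1 mA

V_GS = V_G − V_S = 3.01 − 0.349 = 2.66 V; V_DS = V_D − V_S = 7.55 − 0.349 = 7.2 V.
V_ov = V_GS − V_t = 2.66 − 0.73 = 1.93 V.
Since V_DS = 7.2 V ≥ V_ov = 1.93 V, the device is in saturation.
I_D = ½ k_n V_ov² = 0.5 × 7.03 × 1.93² = 13.1 mA.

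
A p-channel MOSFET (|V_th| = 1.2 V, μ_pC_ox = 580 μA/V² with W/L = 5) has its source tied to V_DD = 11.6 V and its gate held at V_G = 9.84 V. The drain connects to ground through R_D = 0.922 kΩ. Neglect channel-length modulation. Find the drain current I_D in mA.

I_D = 0.455 mA

V_SG = V_DD − V_G = 11.6 − 9.84 = 1.76 V, so V_ov = 1.76 − 1.2 = 0.56 V.
k_p = μ_pC_ox · (W/L) = 2.9 mA/V².
Assume saturation: I_D = ½ k_p V_ov² = 0.5 × 2.9 × 0.56² = 0.455 mA, giving V_SD = V_DD − I_D R_D = 11.6 − 0.455 × 0.922 = 11.2 V.
V_SD = 11.2 V ≥ V_ov = 0.56 V, confirming saturation.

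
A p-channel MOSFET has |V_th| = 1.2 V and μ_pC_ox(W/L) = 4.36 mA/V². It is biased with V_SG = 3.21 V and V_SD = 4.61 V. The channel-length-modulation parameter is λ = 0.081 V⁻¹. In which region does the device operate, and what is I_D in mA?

Saturation; I_D = 12.1 mA

V_ov = V_SG − |V_th| = 3.21 − 1.2 = 2.01 V.
Since V_SD = 4.61 V ≥ V_ov = 2.01 V, the device is in saturation.
I_D = ½ k_p V_ov² (1 + λ V_SD) = 0.5 × 4.36 × 2.01² × (1 + 0.081 × 4.61) = 12.1 mA.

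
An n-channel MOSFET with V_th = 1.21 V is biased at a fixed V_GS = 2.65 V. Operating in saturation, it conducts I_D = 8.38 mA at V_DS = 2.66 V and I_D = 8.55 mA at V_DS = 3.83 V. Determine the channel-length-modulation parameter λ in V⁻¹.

With V_GS fixed, I_D ∝ (1 + λ V_DS) in saturation, so I_D2/I_D1 = (1 + λ V_DS2)/(1 + λ V_DS1).
8.55/8.38 = 1.02 = (1 + 3.83 λ)/(1 + 2.66 λ).
Solving: λ (I_D1 V_DS2 − I_D2 V_DS1) = I_D2 − I_D1, so λ = (8.55 − 8.38) / (8.38 × 3.83 − 8.55 × 2.66) = 0.17 / 9.35 = 0.0182 V⁻¹.

λ = 0.0182 V⁻¹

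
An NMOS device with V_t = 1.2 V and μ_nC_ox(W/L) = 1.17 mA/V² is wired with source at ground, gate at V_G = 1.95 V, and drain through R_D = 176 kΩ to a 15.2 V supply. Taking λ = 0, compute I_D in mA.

V_GS = V_G = 1.95 V, so V_ov = 1.95 − 1.2 = 0.75 V.
Assume saturation: I_D = ½ k_n V_ov² = 0.5 × 1.17 × 0.75² = 0.329 mA, giving V_DS = V_DD − I_D R_D = 15.2 − 0.329 × 176 = -42.7 V.
But -42.7 V < V_ov = 0.75 V, so the device is actually in triode.
In triode I_D = k_n[V_ov V_DS − ½ V_DS²] and I_D = (V_DD − V_DS)/R_D. Equating: 103 V_DS² − 155.4 V_DS + 15.2 = 0, giving V_DS = 0.105 V (the root below V_ov).
I_D = (15.2 − 0.105) / 176 = 0.0858 mA.

I_D = 0.0858 mA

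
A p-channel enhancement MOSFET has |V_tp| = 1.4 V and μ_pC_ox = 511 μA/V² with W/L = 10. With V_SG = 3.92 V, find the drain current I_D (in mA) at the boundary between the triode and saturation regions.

At the boundary V_SD = V_ov = V_SG − |V_tp| = 3.92 − 1.4 = 2.52 V.
k_p = μ_pC_ox · (W/L) = 5.11 mA/V².
I_D = ½ k_p V_ov² = 0.5 × 5.11 × 2.52² = 16.2 mA.

I_D = 16.2 mA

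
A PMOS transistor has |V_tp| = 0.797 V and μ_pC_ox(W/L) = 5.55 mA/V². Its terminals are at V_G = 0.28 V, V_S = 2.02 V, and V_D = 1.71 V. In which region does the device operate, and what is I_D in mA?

Triode; I_D = 1.36 mA

V_SG = V_S − V_G = 2.02 − 0.28 = 1.74 V; V_SD = V_S − V_D = 2.02 − 1.71 = 0.31 V.
V_ov = V_SG − |V_tp| = 1.74 − 0.797 = 0.943 V.
Since V_SD = 0.31 V < V_ov = 0.943 V, the device is in the triode region.
I_D = k_p [V_ov · V_SD − ½ V_SD²] = 5.55 × [0.943 × 0.31 − 0.5 × 0.31²] = 1.36 mA.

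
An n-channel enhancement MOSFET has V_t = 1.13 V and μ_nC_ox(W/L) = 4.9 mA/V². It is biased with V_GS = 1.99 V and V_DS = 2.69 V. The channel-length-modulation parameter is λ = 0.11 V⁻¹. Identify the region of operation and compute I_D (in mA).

Saturation; I_D = 2.35 mA

V_ov = V_GS − V_t = 1.99 − 1.13 = 0.86 V.
Since V_DS = 2.69 V ≥ V_ov = 0.86 V, the device is in saturation.
I_D = ½ k_n V_ov² (1 + λ V_DS) = 0.5 × 4.9 × 0.86² × (1 + 0.11 × 2.69) = 2.35 mA.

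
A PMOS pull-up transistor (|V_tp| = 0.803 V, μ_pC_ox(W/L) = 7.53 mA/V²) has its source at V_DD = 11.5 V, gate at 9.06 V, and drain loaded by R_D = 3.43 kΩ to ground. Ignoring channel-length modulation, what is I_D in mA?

I_D = 3.27 mA

V_SG = V_DD − V_G = 11.5 − 9.06 = 2.44 V, so V_ov = 2.44 − 0.803 = 1.64 V.
Assume saturation: I_D = ½ k_p V_ov² = 0.5 × 7.53 × 1.64² = 10.1 mA, giving V_SD = V_DD − I_D R_D = 11.5 − 10.1 × 3.43 = -23.1 V.
But -23.1 V < V_ov = 1.64 V, so the device is actually in triode.
In triode I_D = k_p[V_ov V_SD − ½ V_SD²] and I_D = (V_DD − V_SD)/R_D. Equating: 12.9 V_SD² − 43.28 V_SD + 11.5 = 0, giving V_SD = 0.291 V (the root below V_ov).
I_D = (11.5 − 0.291) / 3.43 = 3.27 mA.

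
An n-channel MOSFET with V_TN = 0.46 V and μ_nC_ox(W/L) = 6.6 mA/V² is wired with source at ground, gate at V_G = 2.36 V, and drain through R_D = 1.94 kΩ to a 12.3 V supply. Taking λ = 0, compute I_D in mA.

I_D = 6.05 mA

V_GS = V_G = 2.36 V, so V_ov = 2.36 − 0.46 = 1.9 V.
Assume saturation: I_D = ½ k_n V_ov² = 0.5 × 6.6 × 1.9² = 11.9 mA, giving V_DS = V_DD − I_D R_D = 12.3 − 11.9 × 1.94 = -10.8 V.
But -10.8 V < V_ov = 1.9 V, so the device is actually in triode.
In triode I_D = k_n[V_ov V_DS − ½ V_DS²] and I_D = (V_DD − V_DS)/R_D. Equating: 6.4 V_DS² − 25.33 V_DS + 12.3 = 0, giving V_DS = 0.567 V (the root below V_ov).
I_D = (12.3 − 0.567) / 1.94 = 6.05 mA.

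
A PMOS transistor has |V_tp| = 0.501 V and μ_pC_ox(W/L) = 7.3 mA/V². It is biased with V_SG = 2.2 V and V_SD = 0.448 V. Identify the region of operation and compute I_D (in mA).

Triode; I_D = 4.82 mA

V_ov = V_SG − |V_tp| = 2.2 − 0.501 = 1.7 V.
Since V_SD = 0.448 V < V_ov = 1.7 V, the device is in the triode region.
I_D = k_p [V_ov · V_SD − ½ V_SD²] = 7.3 × [1.7 × 0.448 − 0.5 × 0.448²] = 4.82 mA.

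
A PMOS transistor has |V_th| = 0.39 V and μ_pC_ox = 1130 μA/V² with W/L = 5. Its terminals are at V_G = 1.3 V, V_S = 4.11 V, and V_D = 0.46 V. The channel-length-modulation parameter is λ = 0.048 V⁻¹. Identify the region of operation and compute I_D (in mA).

V_SG = V_S − V_G = 4.11 − 1.3 = 2.81 V; V_SD = V_S − V_D = 4.11 − 0.46 = 3.65 V.
k_p = μ_pC_ox · (W/L) = 5.65 mA/V².
V_ov = V_SG − |V_th| = 2.81 − 0.39 = 2.42 V.
Since V_SD = 3.65 V ≥ V_ov = 2.42 V, the device is in saturation.
I_D = ½ k_p V_ov² (1 + λ V_SD) = 0.5 × 5.65 × 2.42² × (1 + 0.048 × 3.65) = 19.4 mA.

Saturation; I_D = 19.4 mA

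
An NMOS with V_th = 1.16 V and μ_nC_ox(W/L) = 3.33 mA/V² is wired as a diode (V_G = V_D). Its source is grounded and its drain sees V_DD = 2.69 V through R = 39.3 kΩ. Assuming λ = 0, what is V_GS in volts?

With gate tied to drain, V_GS = V_DS ≥ V_GS − V_th, so the device is in saturation.
KCL at the drain: ½ k_n (V_GS − V_th)² = (V_DD − V_GS)/R.
Let x = V_GS − 1.16. Then 65.4 x² + x − 1.53 = 0, giving x = 0.145 V (positive root), so V_GS = 1.31 V.
I_D = (V_DD − V_GS)/R = (2.69 − 1.31) / 39.3 = 0.0352 mA.

V_GS = 1.31 V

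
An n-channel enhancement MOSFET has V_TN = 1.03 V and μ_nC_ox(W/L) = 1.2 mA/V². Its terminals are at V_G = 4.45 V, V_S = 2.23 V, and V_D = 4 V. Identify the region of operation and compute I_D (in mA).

V_GS = V_G − V_S = 4.45 − 2.23 = 2.22 V; V_DS = V_D − V_S = 4 − 2.23 = 1.77 V.
V_ov = V_GS − V_TN = 2.22 − 1.03 = 1.19 V.
Since V_DS = 1.77 V ≥ V_ov = 1.19 V, the device is in saturation.
I_D = ½ k_n V_ov² = 0.5 × 1.2 × 1.19² = 0.85 mA.

Saturation; I_D = 0.850 mA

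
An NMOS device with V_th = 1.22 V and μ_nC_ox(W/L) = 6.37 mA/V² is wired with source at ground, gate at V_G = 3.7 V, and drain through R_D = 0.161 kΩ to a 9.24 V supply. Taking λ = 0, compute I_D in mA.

I_D = 19.6 mA

V_GS = V_G = 3.7 V, so V_ov = 3.7 − 1.22 = 2.48 V.
Assume saturation: I_D = ½ k_n V_ov² = 0.5 × 6.37 × 2.48² = 19.6 mA, giving V_DS = V_DD − I_D R_D = 9.24 − 19.6 × 0.161 = 6.09 V.
V_DS = 6.09 V ≥ V_ov = 2.48 V, confirming saturation.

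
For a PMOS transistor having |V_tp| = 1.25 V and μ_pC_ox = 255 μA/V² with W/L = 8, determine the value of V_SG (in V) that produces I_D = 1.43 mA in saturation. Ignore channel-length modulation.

k_p = μ_pC_ox · (W/L) = 2.04 mA/V².
In saturation I_D = ½ k_p (V_SG − |V_tp|)², so V_SG − |V_tp| = √(2 I_D / k_p) = √(2 × 1.43 / 2.04) = 1.18 V.
V_SG = 1.25 + 1.18 = 2.43 V.

V_SG = 2.43 V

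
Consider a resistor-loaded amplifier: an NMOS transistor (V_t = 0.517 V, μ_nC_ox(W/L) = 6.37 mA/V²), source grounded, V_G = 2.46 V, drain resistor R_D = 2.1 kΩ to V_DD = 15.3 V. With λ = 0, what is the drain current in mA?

I_D = 6.96 mA

V_GS = V_G = 2.46 V, so V_ov = 2.46 − 0.517 = 1.94 V.
Assume saturation: I_D = ½ k_n V_ov² = 0.5 × 6.37 × 1.94² = 12 mA, giving V_DS = V_DD − I_D R_D = 15.3 − 12 × 2.1 = -9.95 V.
But -9.95 V < V_ov = 1.94 V, so the device is actually in triode.
In triode I_D = k_n[V_ov V_DS − ½ V_DS²] and I_D = (V_DD − V_DS)/R_D. Equating: 6.69 V_DS² − 26.99 V_DS + 15.3 = 0, giving V_DS = 0.682 V (the root below V_ov).
I_D = (15.3 − 0.682) / 2.1 = 6.96 mA.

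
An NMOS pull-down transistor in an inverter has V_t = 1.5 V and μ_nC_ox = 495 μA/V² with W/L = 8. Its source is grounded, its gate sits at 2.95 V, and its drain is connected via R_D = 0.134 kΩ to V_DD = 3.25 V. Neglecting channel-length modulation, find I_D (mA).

V_GS = V_G = 2.95 V, so V_ov = 2.95 − 1.5 = 1.45 V.
k_n = μ_nC_ox · (W/L) = 3.96 mA/V².
Assume saturation: I_D = ½ k_n V_ov² = 0.5 × 3.96 × 1.45² = 4.16 mA, giving V_DS = V_DD − I_D R_D = 3.25 − 4.16 × 0.134 = 2.69 V.
V_DS = 2.69 V ≥ V_ov = 1.45 V, confirming saturation.

I_D = 4.16 mA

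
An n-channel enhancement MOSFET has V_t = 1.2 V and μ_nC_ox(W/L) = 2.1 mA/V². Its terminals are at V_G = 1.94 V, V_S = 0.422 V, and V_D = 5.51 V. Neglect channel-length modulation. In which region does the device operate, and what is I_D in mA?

V_GS = V_G − V_S = 1.94 − 0.422 = 1.52 V; V_DS = V_D − V_S = 5.51 − 0.422 = 5.09 V.
V_ov = V_GS − V_t = 1.52 − 1.2 = 0.318 V.
Since V_DS = 5.09 V ≥ V_ov = 0.318 V, the device is in saturation.
I_D = ½ k_n V_ov² = 0.5 × 2.1 × 0.318² = 0.106 mA.

Saturation; I_D = 0.106 mA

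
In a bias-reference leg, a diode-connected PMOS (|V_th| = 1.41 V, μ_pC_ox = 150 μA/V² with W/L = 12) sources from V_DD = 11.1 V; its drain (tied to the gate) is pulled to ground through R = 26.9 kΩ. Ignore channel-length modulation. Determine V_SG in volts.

With gate tied to drain, V_SG = V_SD ≥ V_SG − |V_th|, so the device is in saturation.
k_p = μ_pC_ox · (W/L) = 1.8 mA/V².
KCL at the drain: ½ k_p (V_SG − |V_th|)² = (V_DD − V_SG)/R.
Let x = V_SG − 1.41. Then 24.2 x² + x − 9.69 = 0, giving x = 0.612 V (positive root), so V_SG = 2.02 V.
I_D = (V_DD − V_SG)/R = (11.1 − 2.02) / 26.9 = 0.337 mA.

V_SG = 2.02 V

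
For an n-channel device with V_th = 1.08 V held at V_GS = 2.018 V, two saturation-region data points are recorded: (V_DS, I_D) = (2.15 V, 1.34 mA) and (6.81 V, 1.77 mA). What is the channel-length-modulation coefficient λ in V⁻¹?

λ = 0.0808 V⁻¹

With V_GS fixed, I_D ∝ (1 + λ V_DS) in saturation, so I_D2/I_D1 = (1 + λ V_DS2)/(1 + λ V_DS1).
1.77/1.34 = 1.321 = (1 + 6.81 λ)/(1 + 2.15 λ).
Solving: λ (I_D1 V_DS2 − I_D2 V_DS1) = I_D2 − I_D1, so λ = (1.77 − 1.34) / (1.34 × 6.81 − 1.77 × 2.15) = 0.43 / 5.32 = 0.0808 V⁻¹.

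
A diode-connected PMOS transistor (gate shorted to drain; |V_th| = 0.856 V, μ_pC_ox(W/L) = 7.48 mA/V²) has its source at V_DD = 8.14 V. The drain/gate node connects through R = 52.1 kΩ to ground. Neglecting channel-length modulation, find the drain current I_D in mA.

I_D = 0.136 mA

With gate tied to drain, V_SG = V_SD ≥ V_SG − |V_th|, so the device is in saturation.
KCL at the drain: ½ k_p (V_SG − |V_th|)² = (V_DD − V_SG)/R.
Let x = V_SG − 0.856. Then 195 x² + x − 7.284 = 0, giving x = 0.191 V (positive root), so V_SG = 1.05 V.
I_D = (V_DD − V_SG)/R = (8.14 − 1.05) / 52.1 = 0.136 mA.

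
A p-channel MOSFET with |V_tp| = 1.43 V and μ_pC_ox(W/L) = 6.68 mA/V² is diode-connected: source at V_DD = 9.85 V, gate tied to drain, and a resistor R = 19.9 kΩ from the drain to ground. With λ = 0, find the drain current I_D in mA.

I_D = 0.406 mA

With gate tied to drain, V_SG = V_SD ≥ V_SG − |V_tp|, so the device is in saturation.
KCL at the drain: ½ k_p (V_SG − |V_tp|)² = (V_DD − V_SG)/R.
Let x = V_SG − 1.43. Then 66.5 x² + x − 8.42 = 0, giving x = 0.348 V (positive root), so V_SG = 1.78 V.
I_D = (V_DD − V_SG)/R = (9.85 − 1.78) / 19.9 = 0.406 mA.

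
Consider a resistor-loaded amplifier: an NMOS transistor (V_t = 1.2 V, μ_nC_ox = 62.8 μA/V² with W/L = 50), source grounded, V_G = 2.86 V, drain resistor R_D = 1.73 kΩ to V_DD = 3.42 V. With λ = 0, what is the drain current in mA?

V_GS = V_G = 2.86 V, so V_ov = 2.86 − 1.2 = 1.66 V.
k_n = μ_nC_ox · (W/L) = 3.14 mA/V².
Assume saturation: I_D = ½ k_n V_ov² = 0.5 × 3.14 × 1.66² = 4.33 mA, giving V_DS = V_DD − I_D R_D = 3.42 − 4.33 × 1.73 = -4.06 V.
But -4.06 V < V_ov = 1.66 V, so the device is actually in triode.
In triode I_D = k_n[V_ov V_DS − ½ V_DS²] and I_D = (V_DD − V_DS)/R_D. Equating: 2.72 V_DS² − 10.02 V_DS + 3.42 = 0, giving V_DS = 0.381 V (the root below V_ov).
I_D = (3.42 − 0.381) / 1.73 = 1.76 mA.

I_D = 1.76 mA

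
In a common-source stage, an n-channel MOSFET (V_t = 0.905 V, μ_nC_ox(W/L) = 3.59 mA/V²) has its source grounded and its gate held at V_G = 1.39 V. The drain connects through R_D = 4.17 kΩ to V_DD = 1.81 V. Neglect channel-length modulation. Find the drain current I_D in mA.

V_GS = V_G = 1.39 V, so V_ov = 1.39 − 0.905 = 0.485 V.
Assume saturation: I_D = ½ k_n V_ov² = 0.5 × 3.59 × 0.485² = 0.422 mA, giving V_DS = V_DD − I_D R_D = 1.81 − 0.422 × 4.17 = 0.0493 V.
But 0.0493 V < V_ov = 0.485 V, so the device is actually in triode.
In triode I_D = k_n[V_ov V_DS − ½ V_DS²] and I_D = (V_DD − V_DS)/R_D. Equating: 7.49 V_DS² − 8.261 V_DS + 1.81 = 0, giving V_DS = 0.301 V (the root below V_ov).
I_D = (1.81 − 0.301) / 4.17 = 0.362 mA.

I_D = 0.362 mA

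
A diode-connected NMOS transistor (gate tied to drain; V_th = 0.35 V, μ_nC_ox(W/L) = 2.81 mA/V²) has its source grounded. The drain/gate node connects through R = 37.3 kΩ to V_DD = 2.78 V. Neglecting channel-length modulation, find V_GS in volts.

V_GS = 0.556 V

With gate tied to drain, V_GS = V_DS ≥ V_GS − V_th, so the device is in saturation.
KCL at the drain: ½ k_n (V_GS − V_th)² = (V_DD − V_GS)/R.
Let x = V_GS − 0.35. Then 52.4 x² + x − 2.43 = 0, giving x = 0.206 V (positive root), so V_GS = 0.556 V.
I_D = (V_DD − V_GS)/R = (2.78 − 0.556) / 37.3 = 0.0596 mA.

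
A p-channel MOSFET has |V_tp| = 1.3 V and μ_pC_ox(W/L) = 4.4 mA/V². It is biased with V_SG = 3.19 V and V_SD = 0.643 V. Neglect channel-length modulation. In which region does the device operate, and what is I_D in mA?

Triode; I_D = 4.44 mA

V_ov = V_SG − |V_tp| = 3.19 − 1.3 = 1.89 V.
Since V_SD = 0.643 V < V_ov = 1.89 V, the device is in the triode region.
I_D = k_p [V_ov · V_SD − ½ V_SD²] = 4.4 × [1.89 × 0.643 − 0.5 × 0.643²] = 4.44 mA.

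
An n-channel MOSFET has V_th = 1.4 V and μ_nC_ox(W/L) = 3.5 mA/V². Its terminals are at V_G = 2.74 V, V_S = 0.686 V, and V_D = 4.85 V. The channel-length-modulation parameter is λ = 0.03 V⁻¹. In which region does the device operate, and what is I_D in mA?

V_GS = V_G − V_S = 2.74 − 0.686 = 2.05 V; V_DS = V_D − V_S = 4.85 − 0.686 = 4.16 V.
V_ov = V_GS − V_th = 2.05 − 1.4 = 0.654 V.
Since V_DS = 4.16 V ≥ V_ov = 0.654 V, the device is in saturation.
I_D = ½ k_n V_ov² (1 + λ V_DS) = 0.5 × 3.5 × 0.654² × (1 + 0.03 × 4.16) = 0.842 mA.

Saturation; I_D = 0.842 mA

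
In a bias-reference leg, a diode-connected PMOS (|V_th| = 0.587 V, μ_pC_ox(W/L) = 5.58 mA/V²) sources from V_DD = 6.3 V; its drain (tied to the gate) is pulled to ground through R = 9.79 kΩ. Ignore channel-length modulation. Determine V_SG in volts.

V_SG = 1.03 V

With gate tied to drain, V_SG = V_SD ≥ V_SG − |V_th|, so the device is in saturation.
KCL at the drain: ½ k_p (V_SG − |V_th|)² = (V_DD − V_SG)/R.
Let x = V_SG − 0.587. Then 27.3 x² + x − 5.713 = 0, giving x = 0.439 V (positive root), so V_SG = 1.03 V.
I_D = (V_DD − V_SG)/R = (6.3 − 1.03) / 9.79 = 0.539 mA.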